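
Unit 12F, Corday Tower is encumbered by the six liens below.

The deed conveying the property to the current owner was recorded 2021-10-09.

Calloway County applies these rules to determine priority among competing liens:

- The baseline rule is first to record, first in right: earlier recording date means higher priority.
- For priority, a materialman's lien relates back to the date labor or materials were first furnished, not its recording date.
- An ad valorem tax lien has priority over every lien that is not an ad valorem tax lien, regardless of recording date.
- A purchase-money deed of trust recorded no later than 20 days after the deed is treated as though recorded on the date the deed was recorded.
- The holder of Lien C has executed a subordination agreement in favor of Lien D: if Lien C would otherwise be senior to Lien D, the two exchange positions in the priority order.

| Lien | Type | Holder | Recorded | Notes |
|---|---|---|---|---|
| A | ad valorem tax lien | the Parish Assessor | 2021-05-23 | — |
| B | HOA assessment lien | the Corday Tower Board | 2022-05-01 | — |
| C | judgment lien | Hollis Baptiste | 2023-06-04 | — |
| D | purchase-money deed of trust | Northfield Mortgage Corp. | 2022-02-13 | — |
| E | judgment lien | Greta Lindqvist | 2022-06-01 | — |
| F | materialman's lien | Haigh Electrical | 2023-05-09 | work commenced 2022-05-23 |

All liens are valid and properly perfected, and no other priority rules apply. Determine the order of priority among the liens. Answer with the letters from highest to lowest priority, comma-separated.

A, D, B, F, E, C

Effective dates: D missed the 20-day window (127 days after the deed), so its recording date stands; F's effective date is 2022-05-23, when work began.
As an ad valorem tax lien, A is senior to every other lien.
Ordering the rest by effective date: D (2022-02-13), B (2022-05-01), F (2022-05-23), E (2022-06-01), C (2023-06-04).
C is already junior to D, so the subordination agreement changes nothing.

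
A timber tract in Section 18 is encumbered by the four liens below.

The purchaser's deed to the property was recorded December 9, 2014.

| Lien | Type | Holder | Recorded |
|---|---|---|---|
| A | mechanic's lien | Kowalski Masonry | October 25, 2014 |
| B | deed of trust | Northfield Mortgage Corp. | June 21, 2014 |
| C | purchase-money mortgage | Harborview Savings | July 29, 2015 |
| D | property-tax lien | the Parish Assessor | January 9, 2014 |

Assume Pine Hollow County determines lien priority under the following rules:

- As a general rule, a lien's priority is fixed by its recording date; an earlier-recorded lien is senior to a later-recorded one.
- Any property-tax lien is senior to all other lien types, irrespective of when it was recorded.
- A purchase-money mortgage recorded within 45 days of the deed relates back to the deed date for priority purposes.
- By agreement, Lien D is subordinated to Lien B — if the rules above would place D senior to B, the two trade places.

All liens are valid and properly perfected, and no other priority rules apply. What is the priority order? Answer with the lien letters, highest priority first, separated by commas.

B, D, A, C

Effective dates after the stated exceptions: C missed the 45-day window (232 days after the deed), so its recording date stands.
D is a property-tax lien and takes priority over every other lien.
Remaining liens by effective date: B (June 21, 2014), A (October 25, 2014), C (July 29, 2015).
D would otherwise be senior to B, so under the subordination agreement D and B exchange positions.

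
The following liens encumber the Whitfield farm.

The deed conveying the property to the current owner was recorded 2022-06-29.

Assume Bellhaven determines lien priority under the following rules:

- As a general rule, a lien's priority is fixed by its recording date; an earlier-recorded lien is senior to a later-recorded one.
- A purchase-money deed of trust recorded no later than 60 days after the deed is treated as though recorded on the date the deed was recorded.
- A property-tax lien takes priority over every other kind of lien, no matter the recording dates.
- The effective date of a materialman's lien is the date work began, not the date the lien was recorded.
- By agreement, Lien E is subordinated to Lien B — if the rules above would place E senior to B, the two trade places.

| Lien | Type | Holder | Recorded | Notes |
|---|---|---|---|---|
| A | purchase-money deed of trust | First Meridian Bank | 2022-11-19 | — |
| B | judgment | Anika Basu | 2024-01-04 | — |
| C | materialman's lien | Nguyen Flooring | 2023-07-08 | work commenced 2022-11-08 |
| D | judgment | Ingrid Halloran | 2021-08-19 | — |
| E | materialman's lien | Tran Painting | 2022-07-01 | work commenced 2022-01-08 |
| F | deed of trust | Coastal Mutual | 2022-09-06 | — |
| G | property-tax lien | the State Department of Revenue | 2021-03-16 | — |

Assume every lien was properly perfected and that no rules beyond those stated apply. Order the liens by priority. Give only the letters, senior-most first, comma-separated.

First, effective dates: A was recorded 143 days after the deed — beyond 60 days — so no relation-back applies; C's effective date is 2022-11-08, when work began; E is treated as recorded 2022-01-08, the work-commencement date.
G is a property-tax lien and takes priority over every other lien.
Among the remaining liens, by effective date: D (2021-08-19), E (2022-01-08), F (2022-09-06), C (2022-11-08), A (2022-11-19), B (2024-01-04).
The subordination applies — E was senior to B — so E and B swap.

G, D, B, F, C, A, E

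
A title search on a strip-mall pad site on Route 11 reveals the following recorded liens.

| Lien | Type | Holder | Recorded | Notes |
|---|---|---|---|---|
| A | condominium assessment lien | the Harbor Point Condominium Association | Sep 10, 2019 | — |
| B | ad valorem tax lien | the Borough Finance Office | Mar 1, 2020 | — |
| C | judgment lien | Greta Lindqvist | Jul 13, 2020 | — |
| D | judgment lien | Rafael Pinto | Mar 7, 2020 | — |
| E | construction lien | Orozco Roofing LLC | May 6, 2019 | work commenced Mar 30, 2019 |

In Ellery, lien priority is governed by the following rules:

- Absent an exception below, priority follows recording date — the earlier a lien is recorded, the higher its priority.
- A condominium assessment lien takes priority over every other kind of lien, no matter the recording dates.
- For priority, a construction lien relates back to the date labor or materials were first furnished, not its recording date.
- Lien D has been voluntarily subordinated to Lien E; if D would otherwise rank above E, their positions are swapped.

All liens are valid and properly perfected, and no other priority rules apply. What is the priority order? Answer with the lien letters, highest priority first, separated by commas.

First, effective dates: E's effective date is Mar 30, 2019, when work began.
As a condominium assessment lien, A is senior to every other lien.
Remaining liens by effective date: E (Mar 30, 2019), B (Mar 1, 2020), D (Mar 7, 2020), C (Jul 13, 2020).
D is already junior to E, so the subordination agreement changes nothing.

A, E, B, D, C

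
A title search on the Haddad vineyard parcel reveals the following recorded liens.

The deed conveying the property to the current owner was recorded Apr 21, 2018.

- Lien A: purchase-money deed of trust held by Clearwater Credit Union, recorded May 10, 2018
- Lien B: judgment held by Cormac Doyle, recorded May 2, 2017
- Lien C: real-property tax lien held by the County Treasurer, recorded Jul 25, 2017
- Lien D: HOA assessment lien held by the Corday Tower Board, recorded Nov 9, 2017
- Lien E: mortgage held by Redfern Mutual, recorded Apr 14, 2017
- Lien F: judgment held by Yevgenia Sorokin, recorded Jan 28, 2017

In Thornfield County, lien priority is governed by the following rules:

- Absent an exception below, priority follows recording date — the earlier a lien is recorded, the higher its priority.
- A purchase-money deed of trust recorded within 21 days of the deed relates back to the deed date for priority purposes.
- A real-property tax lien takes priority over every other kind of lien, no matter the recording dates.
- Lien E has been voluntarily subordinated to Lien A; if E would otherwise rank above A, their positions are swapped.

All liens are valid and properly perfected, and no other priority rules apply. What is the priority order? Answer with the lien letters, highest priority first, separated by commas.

C, F, A, B, D, E

Effective dates after the stated exceptions: A relates back to the deed date Apr 21, 2018.
As a real-property tax lien, C is senior to every other lien.
Remaining liens by effective date: F (Jan 28, 2017), E (Apr 14, 2017), B (May 2, 2017), D (Nov 9, 2017), A (Apr 21, 2018).
E would otherwise be senior to A, so under the subordination agreement E and A exchange positions.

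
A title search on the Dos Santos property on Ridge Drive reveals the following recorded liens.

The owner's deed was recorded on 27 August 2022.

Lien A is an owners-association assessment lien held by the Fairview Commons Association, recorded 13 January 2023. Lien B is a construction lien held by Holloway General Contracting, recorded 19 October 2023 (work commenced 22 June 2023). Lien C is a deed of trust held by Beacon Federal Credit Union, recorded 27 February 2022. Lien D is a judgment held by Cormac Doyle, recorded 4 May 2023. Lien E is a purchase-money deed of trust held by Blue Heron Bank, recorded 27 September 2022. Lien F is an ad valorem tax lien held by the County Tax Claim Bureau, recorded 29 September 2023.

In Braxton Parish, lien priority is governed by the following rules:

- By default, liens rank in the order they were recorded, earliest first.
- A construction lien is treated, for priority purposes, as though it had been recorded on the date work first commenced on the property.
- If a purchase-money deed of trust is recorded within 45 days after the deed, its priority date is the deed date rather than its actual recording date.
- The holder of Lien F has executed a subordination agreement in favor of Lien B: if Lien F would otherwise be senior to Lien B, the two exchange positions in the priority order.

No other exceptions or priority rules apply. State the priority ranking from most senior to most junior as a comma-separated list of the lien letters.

Effective dates after the stated exceptions: B relates back to 22 June 2023 (work commenced); E's effective date is the deed date, 27 August 2022.
By effective date, earliest first: C (27 February 2022), E (27 August 2022), A (13 January 2023), D (4 May 2023), B (22 June 2023), F (29 September 2023).
F already ranks below B; the subordination has no effect.

C, E, A, D, B, F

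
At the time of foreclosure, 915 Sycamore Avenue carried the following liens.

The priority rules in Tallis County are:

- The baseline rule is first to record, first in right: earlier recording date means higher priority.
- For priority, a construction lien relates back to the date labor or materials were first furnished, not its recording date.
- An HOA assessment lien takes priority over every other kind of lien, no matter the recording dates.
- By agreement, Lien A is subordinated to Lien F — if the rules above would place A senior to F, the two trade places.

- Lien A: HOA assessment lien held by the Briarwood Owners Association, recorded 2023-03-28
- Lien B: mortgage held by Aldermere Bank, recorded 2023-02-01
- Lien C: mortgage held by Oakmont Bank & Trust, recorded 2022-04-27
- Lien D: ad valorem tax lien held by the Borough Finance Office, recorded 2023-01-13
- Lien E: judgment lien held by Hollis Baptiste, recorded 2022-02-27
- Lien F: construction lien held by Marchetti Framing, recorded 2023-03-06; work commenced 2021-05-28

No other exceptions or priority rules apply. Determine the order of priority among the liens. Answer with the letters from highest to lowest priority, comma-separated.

F, A, E, C, D, B

First, effective dates: F is treated as recorded 2021-05-28, the work-commencement date.
A is an HOA assessment lien, so it outranks all other liens regardless of date.
Ordering the rest by effective date: F (2021-05-28), E (2022-02-27), C (2022-04-27), D (2023-01-13), B (2023-02-01).
A is senior to F before the subordination, so the two trade places.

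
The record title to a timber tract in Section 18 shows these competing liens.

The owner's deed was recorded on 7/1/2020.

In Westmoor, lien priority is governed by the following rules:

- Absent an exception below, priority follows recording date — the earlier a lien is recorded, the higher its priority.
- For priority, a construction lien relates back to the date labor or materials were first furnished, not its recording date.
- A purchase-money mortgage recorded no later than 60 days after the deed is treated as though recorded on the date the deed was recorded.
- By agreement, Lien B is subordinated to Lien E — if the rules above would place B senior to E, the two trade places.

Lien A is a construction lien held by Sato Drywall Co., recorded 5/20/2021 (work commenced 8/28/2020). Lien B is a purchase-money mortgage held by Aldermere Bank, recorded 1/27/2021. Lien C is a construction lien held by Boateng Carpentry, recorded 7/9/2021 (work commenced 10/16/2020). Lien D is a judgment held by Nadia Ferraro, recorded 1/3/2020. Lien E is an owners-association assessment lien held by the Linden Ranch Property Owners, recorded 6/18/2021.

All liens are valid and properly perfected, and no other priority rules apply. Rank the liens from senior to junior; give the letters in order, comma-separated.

Effective dates after the stated exceptions: A is treated as recorded 8/28/2020, the work-commencement date; B missed the 60-day window (210 days after the deed), so its recording date stands; C's effective date is 10/16/2020, when work began.
By effective date: D (1/3/2020), A (8/28/2020), C (10/16/2020), B (1/27/2021), E (6/18/2021).
B is senior to E before the subordination, so the two trade places.

D, A, C, E, B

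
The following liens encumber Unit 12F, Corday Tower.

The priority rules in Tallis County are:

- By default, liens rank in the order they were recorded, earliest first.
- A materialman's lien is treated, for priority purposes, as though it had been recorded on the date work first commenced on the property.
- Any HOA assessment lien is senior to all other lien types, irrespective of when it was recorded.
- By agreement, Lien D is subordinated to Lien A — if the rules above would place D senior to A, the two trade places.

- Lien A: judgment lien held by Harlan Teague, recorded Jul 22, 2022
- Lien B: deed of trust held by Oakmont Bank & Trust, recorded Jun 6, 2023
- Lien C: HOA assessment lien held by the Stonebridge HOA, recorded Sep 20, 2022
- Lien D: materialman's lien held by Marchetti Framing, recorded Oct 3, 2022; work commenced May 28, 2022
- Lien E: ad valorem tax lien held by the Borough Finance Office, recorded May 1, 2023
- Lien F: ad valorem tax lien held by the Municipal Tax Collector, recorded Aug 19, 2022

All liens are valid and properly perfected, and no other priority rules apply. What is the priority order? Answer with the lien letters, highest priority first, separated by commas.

Effective dates: D's effective date is May 28, 2022, when work began.
C, as an HOA assessment lien, has superpriority and ranks first.
Among the remaining liens, by effective date: D (May 28, 2022), A (Jul 22, 2022), F (Aug 19, 2022), E (May 1, 2023), B (Jun 6, 2023).
D is senior to A before the subordination, so the two trade places.

C, A, D, F, E, B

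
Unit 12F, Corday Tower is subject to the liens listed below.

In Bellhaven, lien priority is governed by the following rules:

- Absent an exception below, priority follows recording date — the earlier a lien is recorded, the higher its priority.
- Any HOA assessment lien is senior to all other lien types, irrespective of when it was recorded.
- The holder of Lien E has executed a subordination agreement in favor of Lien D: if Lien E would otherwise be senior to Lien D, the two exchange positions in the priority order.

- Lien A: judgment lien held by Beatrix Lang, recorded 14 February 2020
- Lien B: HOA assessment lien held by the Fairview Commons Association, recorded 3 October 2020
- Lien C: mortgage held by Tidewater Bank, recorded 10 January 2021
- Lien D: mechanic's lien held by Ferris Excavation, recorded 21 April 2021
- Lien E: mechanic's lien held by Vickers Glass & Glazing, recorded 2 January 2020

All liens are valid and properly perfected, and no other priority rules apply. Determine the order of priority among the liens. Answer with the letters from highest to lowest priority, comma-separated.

B is an HOA assessment lien, so it outranks all other liens regardless of date.
Among the remaining liens, by effective date: E (2 January 2020), A (14 February 2020), C (10 January 2021), D (21 April 2021).
E would otherwise be senior to D, so under the subordination agreement E and D exchange positions.

B, D, A, C, E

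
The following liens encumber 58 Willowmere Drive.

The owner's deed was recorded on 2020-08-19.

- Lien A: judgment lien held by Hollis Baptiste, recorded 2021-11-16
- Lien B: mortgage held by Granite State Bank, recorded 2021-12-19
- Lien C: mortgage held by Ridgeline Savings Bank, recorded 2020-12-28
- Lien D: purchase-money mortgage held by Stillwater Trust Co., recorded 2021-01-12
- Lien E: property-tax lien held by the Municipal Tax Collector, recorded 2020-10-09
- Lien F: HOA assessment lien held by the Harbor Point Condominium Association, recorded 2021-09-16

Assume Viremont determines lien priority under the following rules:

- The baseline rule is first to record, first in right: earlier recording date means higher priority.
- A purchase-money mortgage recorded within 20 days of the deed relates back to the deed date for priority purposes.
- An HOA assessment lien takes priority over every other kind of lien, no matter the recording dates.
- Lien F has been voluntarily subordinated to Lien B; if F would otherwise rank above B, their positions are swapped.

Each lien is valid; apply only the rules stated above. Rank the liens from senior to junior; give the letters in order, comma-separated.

B, E, C, D, A, F

Effective dates: D missed the 20-day window (146 days after the deed), so its recording date stands.
F is an HOA assessment lien, so it outranks all other liens regardless of date.
Remaining liens by effective date: E (2020-10-09), C (2020-12-28), D (2021-01-12), A (2021-11-16), B (2021-12-19).
The subordination applies — F was senior to B — so F and B swap.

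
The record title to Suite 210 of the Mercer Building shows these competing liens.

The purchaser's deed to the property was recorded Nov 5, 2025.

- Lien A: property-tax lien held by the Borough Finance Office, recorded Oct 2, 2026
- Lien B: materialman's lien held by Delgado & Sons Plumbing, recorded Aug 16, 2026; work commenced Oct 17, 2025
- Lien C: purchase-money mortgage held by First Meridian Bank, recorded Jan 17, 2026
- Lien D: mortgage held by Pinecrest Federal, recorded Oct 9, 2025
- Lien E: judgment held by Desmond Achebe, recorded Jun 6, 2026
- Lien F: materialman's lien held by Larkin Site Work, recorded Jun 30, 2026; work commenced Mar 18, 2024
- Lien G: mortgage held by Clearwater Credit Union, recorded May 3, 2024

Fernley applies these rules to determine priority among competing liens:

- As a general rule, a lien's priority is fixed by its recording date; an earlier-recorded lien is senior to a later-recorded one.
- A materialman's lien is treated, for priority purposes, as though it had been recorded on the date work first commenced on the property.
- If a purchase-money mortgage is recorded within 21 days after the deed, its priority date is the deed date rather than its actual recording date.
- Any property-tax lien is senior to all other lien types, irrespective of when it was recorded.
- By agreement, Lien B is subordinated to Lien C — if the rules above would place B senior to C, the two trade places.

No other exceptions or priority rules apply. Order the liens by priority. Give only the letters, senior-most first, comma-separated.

A, F, G, D, C, B, E

Adjusting effective dates: B is treated as recorded Oct 17, 2025, the work-commencement date; C was recorded 73 days after the deed, outside the 21-day window, so it keeps its recording date; F is treated as recorded Mar 18, 2024, the work-commencement date.
A, as a property-tax lien, has superpriority and ranks first.
Among the remaining liens, by effective date: F (Mar 18, 2024), G (May 3, 2024), D (Oct 9, 2025), B (Oct 17, 2025), C (Jan 17, 2026), E (Jun 6, 2026).
The subordination applies — B was senior to C — so B and C swap.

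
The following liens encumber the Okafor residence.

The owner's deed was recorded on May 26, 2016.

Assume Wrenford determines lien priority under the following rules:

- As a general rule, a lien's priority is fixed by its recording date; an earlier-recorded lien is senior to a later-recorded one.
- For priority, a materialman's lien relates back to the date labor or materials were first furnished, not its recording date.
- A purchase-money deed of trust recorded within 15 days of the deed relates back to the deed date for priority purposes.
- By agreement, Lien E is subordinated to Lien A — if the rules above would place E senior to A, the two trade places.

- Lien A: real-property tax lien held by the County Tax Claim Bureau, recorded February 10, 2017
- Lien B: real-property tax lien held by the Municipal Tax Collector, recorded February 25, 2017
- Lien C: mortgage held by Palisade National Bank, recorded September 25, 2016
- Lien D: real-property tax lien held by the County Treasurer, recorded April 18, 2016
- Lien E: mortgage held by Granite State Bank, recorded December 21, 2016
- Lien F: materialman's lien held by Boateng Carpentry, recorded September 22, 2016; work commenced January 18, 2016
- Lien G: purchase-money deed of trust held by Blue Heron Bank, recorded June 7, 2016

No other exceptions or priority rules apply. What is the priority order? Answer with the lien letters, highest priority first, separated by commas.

F, D, G, C, A, E, B

First, effective dates: F's effective date is January 18, 2016, when work began; G relates back to the deed date May 26, 2016.
By effective date: F (January 18, 2016), D (April 18, 2016), G (May 26, 2016), C (September 25, 2016), E (December 21, 2016), A (February 10, 2017), B (February 25, 2017).
Because E would otherwise rank above A, the subordination swaps them.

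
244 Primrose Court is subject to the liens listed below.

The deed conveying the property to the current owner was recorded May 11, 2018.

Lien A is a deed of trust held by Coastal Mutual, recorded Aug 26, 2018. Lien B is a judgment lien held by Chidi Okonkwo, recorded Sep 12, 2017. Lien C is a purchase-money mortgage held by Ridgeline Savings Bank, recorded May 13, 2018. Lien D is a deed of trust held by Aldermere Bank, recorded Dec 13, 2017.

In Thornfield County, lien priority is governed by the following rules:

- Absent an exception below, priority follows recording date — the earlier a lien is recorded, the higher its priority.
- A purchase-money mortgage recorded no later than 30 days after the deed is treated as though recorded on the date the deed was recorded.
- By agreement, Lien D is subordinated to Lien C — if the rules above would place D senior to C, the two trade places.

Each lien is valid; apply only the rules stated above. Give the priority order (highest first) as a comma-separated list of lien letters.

B, C, D, A

Effective dates after the stated exceptions: C was recorded within the 30-day window, so its effective date is the deed date May 11, 2018.
Ordering by effective date: B (Sep 12, 2017), D (Dec 13, 2017), C (May 11, 2018), A (Aug 26, 2018).
D is senior to C before the subordination, so the two trade places.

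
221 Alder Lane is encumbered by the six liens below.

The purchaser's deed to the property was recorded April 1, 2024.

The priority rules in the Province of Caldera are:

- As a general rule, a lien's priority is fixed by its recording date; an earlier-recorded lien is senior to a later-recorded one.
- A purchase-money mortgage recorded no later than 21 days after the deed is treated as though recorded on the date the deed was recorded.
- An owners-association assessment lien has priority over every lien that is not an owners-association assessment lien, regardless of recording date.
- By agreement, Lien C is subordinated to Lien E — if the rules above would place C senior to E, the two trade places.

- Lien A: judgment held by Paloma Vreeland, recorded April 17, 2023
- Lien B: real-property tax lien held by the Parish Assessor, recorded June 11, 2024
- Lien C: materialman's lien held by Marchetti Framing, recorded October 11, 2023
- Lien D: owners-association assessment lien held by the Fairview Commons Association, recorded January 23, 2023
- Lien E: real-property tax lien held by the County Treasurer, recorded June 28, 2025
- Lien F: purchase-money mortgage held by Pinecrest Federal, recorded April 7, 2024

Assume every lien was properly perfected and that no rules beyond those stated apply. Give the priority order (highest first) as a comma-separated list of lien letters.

Effective dates: F relates back to the deed date April 1, 2024.
D is an owners-association assessment lien, so it outranks all other liens regardless of date.
Remaining liens by effective date: A (April 17, 2023), C (October 11, 2023), F (April 1, 2024), B (June 11, 2024), E (June 28, 2025).
C is senior to E before the subordination, so the two trade places.

D, A, E, F, B, C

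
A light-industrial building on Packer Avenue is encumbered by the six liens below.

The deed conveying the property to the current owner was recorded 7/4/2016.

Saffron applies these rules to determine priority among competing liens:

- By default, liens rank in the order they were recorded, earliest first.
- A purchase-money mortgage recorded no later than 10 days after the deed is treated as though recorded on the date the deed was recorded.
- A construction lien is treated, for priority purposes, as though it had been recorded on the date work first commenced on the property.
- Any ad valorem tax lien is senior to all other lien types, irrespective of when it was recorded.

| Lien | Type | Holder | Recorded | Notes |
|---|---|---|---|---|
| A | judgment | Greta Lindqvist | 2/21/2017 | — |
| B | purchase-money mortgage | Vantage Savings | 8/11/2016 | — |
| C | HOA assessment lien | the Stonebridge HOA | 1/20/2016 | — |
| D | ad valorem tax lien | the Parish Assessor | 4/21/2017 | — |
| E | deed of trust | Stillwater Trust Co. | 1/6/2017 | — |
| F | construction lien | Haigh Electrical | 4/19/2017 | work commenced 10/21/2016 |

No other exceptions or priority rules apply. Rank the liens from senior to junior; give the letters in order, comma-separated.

Effective dates: B was recorded 38 days after the deed — beyond 10 days — so no relation-back applies; F relates back to 10/21/2016 (work commenced).
As an ad valorem tax lien, D is senior to every other lien.
Remaining liens by effective date: C (1/20/2016), B (8/11/2016), F (10/21/2016), E (1/6/2017), A (2/21/2017).

D, C, B, F, E, A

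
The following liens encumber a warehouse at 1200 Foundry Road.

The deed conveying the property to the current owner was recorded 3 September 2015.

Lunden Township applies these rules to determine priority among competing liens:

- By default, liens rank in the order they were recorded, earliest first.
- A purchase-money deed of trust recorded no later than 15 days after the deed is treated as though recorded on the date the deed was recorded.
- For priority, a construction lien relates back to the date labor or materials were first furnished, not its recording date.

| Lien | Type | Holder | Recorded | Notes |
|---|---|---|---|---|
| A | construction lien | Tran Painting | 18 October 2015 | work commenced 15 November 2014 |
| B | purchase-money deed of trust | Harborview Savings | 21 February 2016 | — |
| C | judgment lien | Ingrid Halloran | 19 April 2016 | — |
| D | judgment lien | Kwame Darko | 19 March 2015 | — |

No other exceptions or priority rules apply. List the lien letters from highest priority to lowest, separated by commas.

A, D, B, C

Effective dates: A's effective date is 15 November 2014, when work began; B was recorded 171 days after the deed, outside the 15-day window, so it keeps its recording date.
Ordering by effective date: A (15 November 2014), D (19 March 2015), B (21 February 2016), C (19 April 2016).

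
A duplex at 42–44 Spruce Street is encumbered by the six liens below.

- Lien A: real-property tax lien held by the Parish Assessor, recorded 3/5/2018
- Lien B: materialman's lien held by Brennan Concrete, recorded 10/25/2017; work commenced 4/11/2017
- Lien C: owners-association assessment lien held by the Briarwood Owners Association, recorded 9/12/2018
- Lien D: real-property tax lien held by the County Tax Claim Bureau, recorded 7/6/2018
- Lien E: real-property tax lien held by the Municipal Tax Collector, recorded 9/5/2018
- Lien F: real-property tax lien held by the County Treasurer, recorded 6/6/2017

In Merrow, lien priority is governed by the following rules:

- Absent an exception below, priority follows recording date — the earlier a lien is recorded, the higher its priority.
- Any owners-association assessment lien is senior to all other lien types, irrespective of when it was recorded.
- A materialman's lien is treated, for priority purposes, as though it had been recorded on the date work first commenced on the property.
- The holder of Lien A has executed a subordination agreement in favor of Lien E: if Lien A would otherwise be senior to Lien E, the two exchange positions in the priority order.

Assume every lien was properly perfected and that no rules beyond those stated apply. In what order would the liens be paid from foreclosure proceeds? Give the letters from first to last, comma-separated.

C, B, F, E, D, A

Adjusting effective dates: B's effective date is 4/11/2017, when work began.
C is an owners-association assessment lien, so it outranks all other liens regardless of date.
The other liens, earliest effective date first: B (4/11/2017), F (6/6/2017), A (3/5/2018), D (7/6/2018), E (9/5/2018).
A would otherwise be senior to E, so under the subordination agreement A and E exchange positions.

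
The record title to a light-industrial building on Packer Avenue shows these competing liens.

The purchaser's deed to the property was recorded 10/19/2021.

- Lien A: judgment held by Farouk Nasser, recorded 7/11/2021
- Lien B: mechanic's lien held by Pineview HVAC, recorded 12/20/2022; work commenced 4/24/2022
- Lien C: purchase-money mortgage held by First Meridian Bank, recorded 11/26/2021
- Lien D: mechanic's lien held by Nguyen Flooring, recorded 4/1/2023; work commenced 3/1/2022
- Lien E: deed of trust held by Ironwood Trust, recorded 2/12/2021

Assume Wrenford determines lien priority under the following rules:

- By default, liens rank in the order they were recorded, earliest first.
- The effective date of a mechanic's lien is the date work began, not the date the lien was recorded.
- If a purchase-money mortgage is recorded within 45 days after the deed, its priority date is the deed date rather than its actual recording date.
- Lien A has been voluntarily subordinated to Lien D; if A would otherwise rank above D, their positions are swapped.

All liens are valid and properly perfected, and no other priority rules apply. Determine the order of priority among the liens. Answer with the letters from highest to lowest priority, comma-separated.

E, D, C, A, B

First, effective dates: B is treated as recorded 4/24/2022, the work-commencement date; C was recorded within the 45-day window, so its effective date is the deed date 10/19/2021; D's effective date is 3/1/2022, when work began.
By effective date, earliest first: E (2/12/2021), A (7/11/2021), C (10/19/2021), D (3/1/2022), B (4/24/2022).
Because A would otherwise rank above D, the subordination swaps them.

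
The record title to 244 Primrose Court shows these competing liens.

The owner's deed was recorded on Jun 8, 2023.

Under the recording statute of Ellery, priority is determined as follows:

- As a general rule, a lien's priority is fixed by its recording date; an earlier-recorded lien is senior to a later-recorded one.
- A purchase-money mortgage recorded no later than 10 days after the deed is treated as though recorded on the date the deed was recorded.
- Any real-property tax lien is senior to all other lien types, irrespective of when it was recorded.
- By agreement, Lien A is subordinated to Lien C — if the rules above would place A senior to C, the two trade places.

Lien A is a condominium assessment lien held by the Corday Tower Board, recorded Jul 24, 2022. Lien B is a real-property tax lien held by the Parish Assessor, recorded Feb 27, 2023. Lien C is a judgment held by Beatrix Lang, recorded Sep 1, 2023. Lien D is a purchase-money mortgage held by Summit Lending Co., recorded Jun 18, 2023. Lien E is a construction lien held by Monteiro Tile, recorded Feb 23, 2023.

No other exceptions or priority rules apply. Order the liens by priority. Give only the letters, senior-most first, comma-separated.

Adjusting effective dates: D was recorded within the 10-day window, so its effective date is the deed date Jun 8, 2023.
B is a real-property tax lien, so it outranks all other liens regardless of date.
Ordering the rest by effective date: A (Jul 24, 2022), E (Feb 23, 2023), D (Jun 8, 2023), C (Sep 1, 2023).
Because A would otherwise rank above C, the subordination swaps them.

B, C, E, D, A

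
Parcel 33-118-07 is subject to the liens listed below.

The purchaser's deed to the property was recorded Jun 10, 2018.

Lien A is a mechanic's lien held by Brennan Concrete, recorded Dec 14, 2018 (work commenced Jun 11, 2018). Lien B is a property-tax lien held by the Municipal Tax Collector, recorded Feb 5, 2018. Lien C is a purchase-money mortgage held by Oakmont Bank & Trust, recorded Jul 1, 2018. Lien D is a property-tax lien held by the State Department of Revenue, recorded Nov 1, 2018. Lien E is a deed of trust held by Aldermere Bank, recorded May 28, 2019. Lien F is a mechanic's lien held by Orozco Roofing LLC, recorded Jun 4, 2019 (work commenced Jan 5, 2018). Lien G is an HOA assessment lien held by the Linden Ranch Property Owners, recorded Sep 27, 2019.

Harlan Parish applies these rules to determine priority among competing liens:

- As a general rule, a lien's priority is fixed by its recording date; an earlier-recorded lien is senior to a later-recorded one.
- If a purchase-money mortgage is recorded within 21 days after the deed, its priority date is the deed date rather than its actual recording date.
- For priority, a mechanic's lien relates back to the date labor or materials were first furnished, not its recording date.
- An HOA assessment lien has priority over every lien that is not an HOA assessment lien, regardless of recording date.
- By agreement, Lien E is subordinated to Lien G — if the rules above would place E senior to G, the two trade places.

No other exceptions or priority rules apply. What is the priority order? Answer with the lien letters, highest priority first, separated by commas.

G, F, B, C, A, D, E

First, effective dates: A is treated as recorded Jun 11, 2018, the work-commencement date; C relates back to the deed date Jun 10, 2018; F relates back to Jan 5, 2018 (work commenced).
As an HOA assessment lien, G is senior to every other lien.
Ordering the rest by effective date: F (Jan 5, 2018), B (Feb 5, 2018), C (Jun 10, 2018), A (Jun 11, 2018), D (Nov 1, 2018), E (May 28, 2019).
E is already junior to G, so the subordination agreement changes nothing.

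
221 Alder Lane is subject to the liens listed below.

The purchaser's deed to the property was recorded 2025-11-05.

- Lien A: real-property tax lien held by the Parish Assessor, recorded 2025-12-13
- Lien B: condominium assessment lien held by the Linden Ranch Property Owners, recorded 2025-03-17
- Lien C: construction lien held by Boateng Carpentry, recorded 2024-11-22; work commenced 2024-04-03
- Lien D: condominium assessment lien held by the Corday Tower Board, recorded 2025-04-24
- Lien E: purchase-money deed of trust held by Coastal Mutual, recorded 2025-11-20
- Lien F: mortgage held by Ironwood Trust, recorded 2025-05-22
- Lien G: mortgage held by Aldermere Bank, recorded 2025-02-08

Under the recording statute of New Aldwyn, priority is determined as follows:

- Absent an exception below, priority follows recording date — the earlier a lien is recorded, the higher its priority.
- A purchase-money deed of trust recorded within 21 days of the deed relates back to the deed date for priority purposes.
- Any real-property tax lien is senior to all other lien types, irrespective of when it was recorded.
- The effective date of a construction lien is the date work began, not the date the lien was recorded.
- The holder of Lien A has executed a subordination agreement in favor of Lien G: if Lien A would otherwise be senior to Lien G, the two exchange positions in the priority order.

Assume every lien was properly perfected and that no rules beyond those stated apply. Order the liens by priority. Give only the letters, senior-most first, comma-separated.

G, C, A, B, D, F, E

First, effective dates: C's effective date is 2024-04-03, when work began; E was recorded within the 21-day window, so its effective date is the deed date 2025-11-05.
A, as a real-property tax lien, has superpriority and ranks first.
Ordering the rest by effective date: C (2024-04-03), G (2025-02-08), B (2025-03-17), D (2025-04-24), F (2025-05-22), E (2025-11-05).
The subordination applies — A was senior to G — so A and G swap.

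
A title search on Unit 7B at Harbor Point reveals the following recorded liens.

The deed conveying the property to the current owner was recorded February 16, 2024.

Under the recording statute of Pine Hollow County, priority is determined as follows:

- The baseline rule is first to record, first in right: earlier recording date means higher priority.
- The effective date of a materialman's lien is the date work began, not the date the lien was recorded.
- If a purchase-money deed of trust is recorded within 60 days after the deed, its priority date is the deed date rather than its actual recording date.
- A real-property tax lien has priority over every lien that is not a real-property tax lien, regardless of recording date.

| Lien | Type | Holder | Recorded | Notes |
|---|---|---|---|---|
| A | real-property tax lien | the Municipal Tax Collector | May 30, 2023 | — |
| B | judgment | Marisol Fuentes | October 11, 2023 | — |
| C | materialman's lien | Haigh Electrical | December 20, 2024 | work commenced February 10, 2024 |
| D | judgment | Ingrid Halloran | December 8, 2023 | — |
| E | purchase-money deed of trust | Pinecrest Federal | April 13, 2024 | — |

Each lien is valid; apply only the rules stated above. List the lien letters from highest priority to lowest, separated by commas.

A, B, D, C, E

First, effective dates: C's effective date is February 10, 2024, when work began; E was recorded within the 60-day window, so its effective date is the deed date February 16, 2024.
A, as a real-property tax lien, has superpriority and ranks first.
Remaining liens by effective date: B (October 11, 2023), D (December 8, 2023), C (February 10, 2024), E (February 16, 2024).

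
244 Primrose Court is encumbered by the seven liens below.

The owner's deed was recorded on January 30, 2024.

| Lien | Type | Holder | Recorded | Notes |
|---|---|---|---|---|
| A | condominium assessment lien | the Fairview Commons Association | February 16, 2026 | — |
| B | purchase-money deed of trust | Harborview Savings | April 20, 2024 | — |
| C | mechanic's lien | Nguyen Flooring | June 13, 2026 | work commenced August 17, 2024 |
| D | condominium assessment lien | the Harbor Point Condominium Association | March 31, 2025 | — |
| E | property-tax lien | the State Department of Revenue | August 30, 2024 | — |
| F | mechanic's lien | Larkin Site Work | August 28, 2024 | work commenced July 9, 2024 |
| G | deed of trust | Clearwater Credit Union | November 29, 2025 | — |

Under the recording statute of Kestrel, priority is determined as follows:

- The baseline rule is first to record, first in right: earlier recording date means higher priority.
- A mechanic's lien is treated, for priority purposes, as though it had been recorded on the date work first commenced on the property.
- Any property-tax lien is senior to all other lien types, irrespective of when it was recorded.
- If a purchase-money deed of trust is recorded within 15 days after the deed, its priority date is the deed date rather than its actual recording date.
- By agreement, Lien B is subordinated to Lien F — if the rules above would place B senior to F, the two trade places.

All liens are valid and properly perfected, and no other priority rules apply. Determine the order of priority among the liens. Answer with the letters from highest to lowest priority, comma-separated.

Effective dates: B missed the 15-day window (81 days after the deed), so its recording date stands; C is treated as recorded August 17, 2024, the work-commencement date; F's effective date is July 9, 2024, when work began.
As a property-tax lien, E is senior to every other lien.
The other liens, earliest effective date first: B (April 20, 2024), F (July 9, 2024), C (August 17, 2024), D (March 31, 2025), G (November 29, 2025), A (February 16, 2026).
Because B would otherwise rank above F, the subordination swaps them.

E, F, B, C, D, G, A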